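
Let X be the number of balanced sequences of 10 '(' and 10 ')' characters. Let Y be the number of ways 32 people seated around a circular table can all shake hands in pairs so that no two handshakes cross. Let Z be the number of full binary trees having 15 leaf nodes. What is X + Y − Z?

32700026

A balanced arrangement of 10 bracket pairs is a Dyck word of semilength 10, so the count is C_10. So X = C_10 = 16796.
With 32 = 2·16 people, non-crossing handshake pairings are non-crossing perfect matchings on a circle, counted by C_16. So Y = C_16 = 35357670.
A full binary tree with L leaves has L−1 internal nodes and is counted by C_{L−1}; L = 15 gives C_14. So Z = C_14 = 2674440.
X + Y − Z = 16796 + 35357670 − 2674440 = 32700026.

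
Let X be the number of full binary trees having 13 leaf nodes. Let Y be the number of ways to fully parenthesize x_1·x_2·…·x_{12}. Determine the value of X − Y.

149226

Full binary trees with 13 leaves have 13−1 = 12 internal nodes, so there are C_12 of them. So X = C_12 = 208012.
Ways to associate a product of 12 factors correspond to binary trees on 12 leaves, so the count is C_11. So Y = C_11 = 58786.
X − Y = 208012 − 58786 = 149226.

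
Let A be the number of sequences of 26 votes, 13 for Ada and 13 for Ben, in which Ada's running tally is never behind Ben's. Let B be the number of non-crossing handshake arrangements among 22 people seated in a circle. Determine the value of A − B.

Reading a vote for the leader as '(' and for the other as ')' turns such a sequence into a balanced string of 13 pairs, so the count is C_13. So A = C_13 = 742900.
With 22 = 2·11 people, non-crossing handshake pairings are non-crossing perfect matchings on a circle, counted by C_11. So B = C_11 = 58786.
A − B = 742900 − 58786 = 684114.

684114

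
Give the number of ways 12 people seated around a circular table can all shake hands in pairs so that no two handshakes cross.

132

With 12 = 2·6 people, non-crossing handshake pairings are non-crossing perfect matchings on a circle, counted by C_6.
C_6 = C(12,6)/7 = 924/7 = 132.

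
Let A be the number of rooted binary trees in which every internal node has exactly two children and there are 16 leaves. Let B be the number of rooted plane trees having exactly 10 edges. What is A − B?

9678049

A full binary tree with L leaves has L−1 internal nodes and is counted by C_{L−1}; L = 16 gives C_15. So A = C_15 = 9694845.
A rooted plane tree with 10 edges has 11 nodes, and the count is C_10. So B = C_10 = 16796.
A − B = 9694845 − 16796 = 9678049.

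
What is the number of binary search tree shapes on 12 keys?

208012

Binary trees (left/right distinguished) on n nodes are counted by C_n; here n = 12.
C_12 = 208012.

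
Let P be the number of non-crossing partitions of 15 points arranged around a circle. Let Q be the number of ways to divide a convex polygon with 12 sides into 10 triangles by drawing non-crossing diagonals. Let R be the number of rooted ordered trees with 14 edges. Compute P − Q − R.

7003609

The non-crossing partitions of [15] form a lattice of size C_15. So P = C_15 = 9694845.
Triangulations of a convex m-gon are counted by C_{m−2}; with m = 12 this is C_10. So Q = C_10 = 16796.
A rooted plane tree with 14 edges has 15 nodes, and the count is C_14. So R = C_14 = 2674440.
P − Q − R = 9694845 − 16796 − 2674440 = 7003609.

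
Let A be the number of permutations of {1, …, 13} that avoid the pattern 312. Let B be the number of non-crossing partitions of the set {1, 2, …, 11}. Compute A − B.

684114

For any fixed pattern of length 3, the pattern-avoiding permutations of [13] number C_13. So A = C_13 = 742900.
Non-crossing partitions of an n-element set are counted by C_n; here n = 11. So B = C_11 = 58786.
A − B = 742900 − 58786 = 684114.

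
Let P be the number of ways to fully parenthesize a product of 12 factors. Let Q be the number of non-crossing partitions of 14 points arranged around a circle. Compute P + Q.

Parenthesizations of m factors correspond to full binary trees with m leaves, counted by C_{m−1}; m = 12 gives C_11. So P = C_11 = 58786.
Non-crossing partitions of an n-element set are counted by C_n; here n = 14. So Q = C_14 = 2674440.
P + Q = 58786 + 2674440 = 2733226.

2733226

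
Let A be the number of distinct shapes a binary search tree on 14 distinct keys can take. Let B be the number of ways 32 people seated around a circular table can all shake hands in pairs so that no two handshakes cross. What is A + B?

Binary trees (left/right distinguished) on n nodes are counted by C_n; here n = 14. So A = C_14 = 2674440.
With 32 = 2·16 people, non-crossing handshake pairings are non-crossing perfect matchings on a circle, counted by C_16. So B = C_16 = 35357670.
A + B = 2674440 + 35357670 = 38032110.

38032110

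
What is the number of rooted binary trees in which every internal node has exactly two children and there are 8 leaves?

429

A full binary tree with L leaves has L−1 internal nodes and is counted by C_{L−1}; L = 8 gives C_7.
C_7 = C_6 · 2(2·6+1)/(6+2) = 132 · 26/8 = 429.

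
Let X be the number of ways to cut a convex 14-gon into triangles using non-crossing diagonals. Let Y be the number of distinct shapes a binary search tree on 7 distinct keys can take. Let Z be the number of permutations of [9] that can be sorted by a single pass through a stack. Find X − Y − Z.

The number of triangulations of a 14-gon is the Catalan number C_12 (index = sides − 2). So X = C_12 = 208012.
Binary trees (left/right distinguished) on n nodes are counted by C_n; here n = 7. So Y = C_7 = 429.
Stack-sortable permutations are exactly the 231-avoiding ones, counted by C_n; here n = 9. So Z = C_9 = 4862.
X − Y − Z = 208012 − 429 − 4862 = 202721.

202721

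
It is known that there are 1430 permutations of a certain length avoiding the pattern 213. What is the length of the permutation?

Permutations of [n] avoiding a fixed length-3 pattern are counted by C_n. Since C_8 = 1430, the index is 8.

8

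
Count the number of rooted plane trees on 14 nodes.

A rooted plane tree on 14 nodes has 13 edges, and such trees are counted by C_13.
C_13 = 742900.

742900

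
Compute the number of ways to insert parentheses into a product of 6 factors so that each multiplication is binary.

Parenthesizations of m factors correspond to full binary trees with m leaves, counted by C_{m−1}; m = 6 gives C_5.
C_5 = C(10,5)/6 = 252/6 = 42.

42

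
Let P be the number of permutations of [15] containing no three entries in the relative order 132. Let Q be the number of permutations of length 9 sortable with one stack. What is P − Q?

Permutations of [n] avoiding any single length-3 pattern are counted by C_n; here n = 15. So P = C_15 = 9694845.
Stack-sortable permutations are exactly the 231-avoiding ones, counted by C_n; here n = 9. So Q = C_9 = 4862.
P − Q = 9694845 − 4862 = 9689983.

9689983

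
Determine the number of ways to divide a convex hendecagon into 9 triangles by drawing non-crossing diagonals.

4862

A convex 11-gon is triangulated into 9 triangles, and the number of such triangulations is the Catalan number C_{11−2} = C_9.
C_9 = C(18,9)/10 = 48620/10 = 4862.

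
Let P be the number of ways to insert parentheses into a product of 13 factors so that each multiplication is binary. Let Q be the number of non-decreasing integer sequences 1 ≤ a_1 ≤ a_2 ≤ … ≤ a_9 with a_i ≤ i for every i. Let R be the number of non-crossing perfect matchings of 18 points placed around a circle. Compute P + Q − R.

208012

Ways to associate a product of 13 factors correspond to binary trees on 13 leaves, so the count is C_12. So P = C_12 = 208012.
Weakly increasing sequences with a_i ≤ i biject with Dyck paths of semilength 9, so there are C_9. So Q = C_9 = 4862.
Non-crossing perfect matchings of 2n points on a circle are counted by C_n; with 18 points, n = 9. So R = C_9 = 4862.
P + Q − R = 208012 + 4862 − 4862 = 208012.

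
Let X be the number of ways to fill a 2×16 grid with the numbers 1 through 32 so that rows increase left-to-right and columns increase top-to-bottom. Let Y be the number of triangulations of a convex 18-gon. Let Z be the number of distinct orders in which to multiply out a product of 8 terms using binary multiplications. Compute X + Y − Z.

70714911

Standard Young tableaux of shape 2×n are counted by C_n; here n = 16. So X = C_16 = 35357670.
Triangulations of a convex m-gon are counted by C_{m−2}; with m = 18 this is C_16. So Y = C_16 = 35357670.
Parenthesizations of m factors correspond to full binary trees with m leaves, counted by C_{m−1}; m = 8 gives C_7. So Z = C_7 = 429.
X + Y − Z = 35357670 + 35357670 − 429 = 70714911.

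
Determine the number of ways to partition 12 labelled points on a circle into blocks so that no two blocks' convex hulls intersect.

The non-crossing partitions of [12] form a lattice of size C_12.
C_12 = C(24,12)/13 = 2704156/13 = 208012.

208012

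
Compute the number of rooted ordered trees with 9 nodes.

A rooted plane tree on 9 nodes has 8 edges, and such trees are counted by C_8.
C_8 = C(16,8)/9 = 12870/9 = 1430.

1430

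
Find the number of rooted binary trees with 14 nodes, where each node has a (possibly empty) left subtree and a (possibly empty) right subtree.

There are C_n binary search tree shapes on n keys; with n = 14 that is C_14.
C_14 = 2674440.

2674440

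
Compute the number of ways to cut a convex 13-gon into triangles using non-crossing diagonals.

The number of triangulations of a 13-gon is the Catalan number C_11 (index = sides − 2).
C_11 = C(22,11)/12 = 705432/12 = 58786.

58786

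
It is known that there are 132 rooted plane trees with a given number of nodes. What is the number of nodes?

7

Rooted ordered trees on m nodes are counted by C_{m−1}, and C_6 = 132.
So the index is 6, and the number of nodes is 6 + 1 = 7.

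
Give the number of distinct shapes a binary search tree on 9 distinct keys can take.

4862

There are C_n binary search tree shapes on n keys; with n = 9 that is C_9.
C_9 = C(18,9)/10 = 48620/10 = 4862.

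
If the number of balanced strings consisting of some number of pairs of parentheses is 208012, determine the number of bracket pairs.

Balanced strings of n bracket-pairs are counted by C_n. Since C_12 = 208012, the index is 12.

12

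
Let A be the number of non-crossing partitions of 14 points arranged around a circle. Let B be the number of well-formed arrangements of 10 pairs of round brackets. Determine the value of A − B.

2657644

The non-crossing partitions of [14] form a lattice of size C_14. So A = C_14 = 2674440.
With 10 pairs the number of balanced bracket strings is the Catalan number C_10. So B = C_10 = 16796.
A − B = 2674440 − 16796 = 2657644.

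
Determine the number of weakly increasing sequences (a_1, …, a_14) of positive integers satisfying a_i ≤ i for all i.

2674440

Such sub-staircase sequences of length n are counted by C_n; here n = 14.
C_14 = C_13 · 2(2·13+1)/(13+2) = 742900 · 54/15 = 2674440.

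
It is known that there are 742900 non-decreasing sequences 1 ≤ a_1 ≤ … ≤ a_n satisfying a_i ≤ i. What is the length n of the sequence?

Such sub-staircase sequences of length n are counted by C_n; 742900 = C_13.

13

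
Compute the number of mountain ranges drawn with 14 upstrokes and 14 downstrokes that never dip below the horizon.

Paths of 14 up- and 14 down-steps that never dip below the axis are Dyck paths; their count is C_14.
C_14 = C(28,14)/15 = 40116600/15 = 2674440.

2674440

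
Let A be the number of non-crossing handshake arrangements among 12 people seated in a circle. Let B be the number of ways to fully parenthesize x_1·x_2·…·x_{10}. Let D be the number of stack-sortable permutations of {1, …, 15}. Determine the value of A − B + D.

With 12 = 2·6 people, non-crossing handshake pairings are non-crossing perfect matchings on a circle, counted by C_6. So A = C_6 = 132.
Ways to associate a product of 10 factors correspond to binary trees on 10 leaves, so the count is C_9. So B = C_9 = 4862.
By Knuth's characterisation, the stack-sortable permutations of length 15 are the 231-avoiders, numbering C_15. So D = C_15 = 9694845.
A − B + D = 132 − 4862 + 9694845 = 9690115.

9690115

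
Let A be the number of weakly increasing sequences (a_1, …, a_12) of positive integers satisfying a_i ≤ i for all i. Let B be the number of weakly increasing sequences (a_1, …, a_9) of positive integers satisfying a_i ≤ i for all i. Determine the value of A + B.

Such sub-staircase sequences of length n are counted by C_n; here n = 12. So A = C_12 = 208012.
Such sub-staircase sequences of length n are counted by C_n; here n = 9. So B = C_9 = 4862.
A + B = 208012 + 4862 = 212874.

212874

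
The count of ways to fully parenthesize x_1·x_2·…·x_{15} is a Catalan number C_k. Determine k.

14

Bracketing 15 factors into binary products is counted by C_{15−1} = C_14.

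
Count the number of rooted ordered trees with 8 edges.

Rooted ordered trees with n edges are counted by C_n; here n = 8.
C_8 = C(16,8)/9 = 12870/9 = 1430.

1430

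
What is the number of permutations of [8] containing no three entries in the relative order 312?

For any fixed pattern of length 3, the pattern-avoiding permutations of [8] number C_8.
C_8 = C_7 · 2(2·7+1)/(7+2) = 429 · 30/9 = 1430.

1430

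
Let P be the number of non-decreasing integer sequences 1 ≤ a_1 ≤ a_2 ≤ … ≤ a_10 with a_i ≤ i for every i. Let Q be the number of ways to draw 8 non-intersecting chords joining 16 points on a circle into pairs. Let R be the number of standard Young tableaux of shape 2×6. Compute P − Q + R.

15498

Weakly increasing sequences with a_i ≤ i biject with Dyck paths of semilength 10, so there are C_10. So P = C_10 = 16796.
Non-crossing perfect matchings of 2n points on a circle are counted by C_n; with 16 points, n = 8. So Q = C_8 = 1430.
Standard Young tableaux of shape 2×n are counted by C_n; here n = 6. So R = C_6 = 132.
P − Q + R = 16796 − 1430 + 132 = 15498.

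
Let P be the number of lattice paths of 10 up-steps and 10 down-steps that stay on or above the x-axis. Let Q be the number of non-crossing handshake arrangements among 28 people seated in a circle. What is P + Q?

2691236

Paths of 10 up- and 10 down-steps that never dip below the axis are Dyck paths; their count is C_10. So P = C_10 = 16796.
Non-crossing handshake pairings of 2n people are counted by C_n; 28 people gives n = 14. So Q = C_14 = 2674440.
P + Q = 16796 + 2674440 = 2691236.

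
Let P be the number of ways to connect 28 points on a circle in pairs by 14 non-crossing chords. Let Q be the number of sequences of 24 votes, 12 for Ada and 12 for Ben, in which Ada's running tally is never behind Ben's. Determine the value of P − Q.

2466428

Non-crossing perfect matchings of 2n points on a circle are counted by C_n; with 28 points, n = 14. So P = C_14 = 2674440.
Ballot sequences with n votes each where one side never trails are Dyck words, counted by C_n; here n = 12. So Q = C_12 = 208012.
P − Q = 2674440 − 208012 = 2466428.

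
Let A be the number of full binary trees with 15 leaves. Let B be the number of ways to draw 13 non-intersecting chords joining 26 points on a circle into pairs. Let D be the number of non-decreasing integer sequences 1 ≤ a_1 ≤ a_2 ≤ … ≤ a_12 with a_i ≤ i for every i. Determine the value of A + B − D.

A full binary tree with L leaves has L−1 internal nodes and is counted by C_{L−1}; L = 15 gives C_14. So A = C_14 = 2674440.
Pairing 26 circle points by 13 non-crossing chords gives C_13 matchings. So B = C_13 = 742900.
Weakly increasing sequences with a_i ≤ i biject with Dyck paths of semilength 12, so there are C_12. So D = C_12 = 208012.
A + B − D = 2674440 + 742900 − 208012 = 3209328.

3209328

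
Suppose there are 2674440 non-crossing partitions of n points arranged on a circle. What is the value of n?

14

Non-crossing partitions of [n] are counted by C_n. The Catalan number equal to 2674440 is C_14.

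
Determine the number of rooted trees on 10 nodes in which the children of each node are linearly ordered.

A rooted plane tree on 10 nodes has 9 edges, and such trees are counted by C_9.
C_9 = 4862.

4862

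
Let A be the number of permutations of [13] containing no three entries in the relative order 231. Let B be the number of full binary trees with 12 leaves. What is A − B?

Permutations of [n] avoiding any single length-3 pattern are counted by C_n; here n = 13. So A = C_13 = 742900.
A full binary tree with L leaves has L−1 internal nodes and is counted by C_{L−1}; L = 12 gives C_11. So B = C_11 = 58786.
A − B = 742900 − 58786 = 684114.

684114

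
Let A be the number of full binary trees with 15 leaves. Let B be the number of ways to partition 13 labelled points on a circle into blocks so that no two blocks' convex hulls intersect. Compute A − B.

Full binary trees with 15 leaves have 15−1 = 14 internal nodes, so there are C_14 of them. So A = C_14 = 2674440.
The non-crossing partitions of [13] form a lattice of size C_13. So B = C_13 = 742900.
A − B = 2674440 − 742900 = 1931540.

1931540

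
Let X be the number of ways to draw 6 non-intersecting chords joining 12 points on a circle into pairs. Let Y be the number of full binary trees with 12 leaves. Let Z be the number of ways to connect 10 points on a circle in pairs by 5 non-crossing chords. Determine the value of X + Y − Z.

Non-crossing perfect matchings of 2n points on a circle are counted by C_n; with 12 points, n = 6. So X = C_6 = 132.
A full binary tree with L leaves has L−1 internal nodes and is counted by C_{L−1}; L = 12 gives C_11. So Y = C_11 = 58786.
Pairing 10 circle points by 5 non-crossing chords gives C_5 matchings. So Z = C_5 = 42.
X + Y − Z = 132 + 58786 − 42 = 58876.

58876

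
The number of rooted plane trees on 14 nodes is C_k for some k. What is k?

A rooted plane tree on 14 nodes has 13 edges, and such trees are counted by C_13.

13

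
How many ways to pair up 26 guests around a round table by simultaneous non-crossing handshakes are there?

742900

Non-crossing handshake pairings of 2n people are counted by C_n; 26 people gives n = 13.
C_13 = C(26,13)/14 = 10400600/14 = 742900.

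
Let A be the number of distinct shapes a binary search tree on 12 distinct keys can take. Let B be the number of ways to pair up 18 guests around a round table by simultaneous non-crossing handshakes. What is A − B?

203150

There are C_n binary search tree shapes on n keys; with n = 12 that is C_12. So A = C_12 = 208012.
Non-crossing handshake pairings of 2n people are counted by C_n; 18 people gives n = 9. So B = C_9 = 4862.
A − B = 208012 − 4862 = 203150.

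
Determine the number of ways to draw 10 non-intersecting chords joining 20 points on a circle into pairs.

Pairing 20 circle points by 10 non-crossing chords gives C_10 matchings.
C_10 = C_9 · 2(2·9+1)/(9+2) = 4862 · 38/11 = 16796.

16796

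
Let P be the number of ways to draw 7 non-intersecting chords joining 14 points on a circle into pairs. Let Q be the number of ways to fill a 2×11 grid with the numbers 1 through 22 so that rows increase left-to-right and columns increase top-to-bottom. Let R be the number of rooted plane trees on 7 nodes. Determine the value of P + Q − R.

Pairing 14 circle points by 7 non-crossing chords gives C_7 matchings. So P = C_7 = 429.
Standard Young tableaux of shape 2×n are counted by C_n; here n = 11. So Q = C_11 = 58786.
A rooted plane tree on 7 nodes has 6 edges, and such trees are counted by C_6. So R = C_6 = 132.
P + Q − R = 429 + 58786 − 132 = 59083.

59083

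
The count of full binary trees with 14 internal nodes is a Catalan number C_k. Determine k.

The number of full binary trees on 14 internal nodes is the Catalan number C_14.

14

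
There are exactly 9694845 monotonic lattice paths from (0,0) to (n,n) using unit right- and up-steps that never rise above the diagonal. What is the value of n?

15

Such diagonal-avoiding paths in an n×n grid are counted by C_n, and C_15 = 9694845.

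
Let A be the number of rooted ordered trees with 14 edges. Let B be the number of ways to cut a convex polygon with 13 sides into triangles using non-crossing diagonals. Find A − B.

A rooted plane tree with 14 edges has 15 nodes, and the count is C_14. So A = C_14 = 2674440.
A convex 13-gon is triangulated into 11 triangles, and the number of such triangulations is the Catalan number C_{13−2} = C_11. So B = C_11 = 58786.
A − B = 2674440 − 58786 = 2615654.

2615654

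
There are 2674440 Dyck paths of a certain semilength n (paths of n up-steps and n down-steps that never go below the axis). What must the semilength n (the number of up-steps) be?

14

Dyck paths of semilength n are counted by C_n. Since C_14 = 2674440, the index is 14.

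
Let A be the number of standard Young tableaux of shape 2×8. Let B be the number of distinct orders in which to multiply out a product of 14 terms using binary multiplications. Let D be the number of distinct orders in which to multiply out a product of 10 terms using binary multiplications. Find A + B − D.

739468

Standard Young tableaux of shape 2×n are counted by C_n; here n = 8. So A = C_8 = 1430.
Ways to associate a product of 14 factors correspond to binary trees on 14 leaves, so the count is C_13. So B = C_13 = 742900.
Parenthesizations of m factors correspond to full binary trees with m leaves, counted by C_{m−1}; m = 10 gives C_9. So D = C_9 = 4862.
A + B − D = 1430 + 742900 − 4862 = 739468.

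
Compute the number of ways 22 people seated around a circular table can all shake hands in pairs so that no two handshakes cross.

58786

Non-crossing handshake pairings of 2n people are counted by C_n; 22 people gives n = 11.
C_11 = C(22,11)/12 = 705432/12 = 58786.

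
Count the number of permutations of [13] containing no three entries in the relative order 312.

742900

Permutations of [n] avoiding any single length-3 pattern are counted by C_n; here n = 13.
C_13 = 742900.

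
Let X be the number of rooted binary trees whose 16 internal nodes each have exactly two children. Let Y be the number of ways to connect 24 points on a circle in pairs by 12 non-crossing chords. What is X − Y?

The number of full binary trees on 16 internal nodes is the Catalan number C_16. So X = C_16 = 35357670.
Non-crossing perfect matchings of 2n points on a circle are counted by C_n; with 24 points, n = 12. So Y = C_12 = 208012.
X − Y = 35357670 − 208012 = 35149658.

35149658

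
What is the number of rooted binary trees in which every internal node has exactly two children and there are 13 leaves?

208012

A full binary tree with L leaves has L−1 internal nodes and is counted by C_{L−1}; L = 13 gives C_12.
C_12 = C(24,12)/13 = 2704156/13 = 208012.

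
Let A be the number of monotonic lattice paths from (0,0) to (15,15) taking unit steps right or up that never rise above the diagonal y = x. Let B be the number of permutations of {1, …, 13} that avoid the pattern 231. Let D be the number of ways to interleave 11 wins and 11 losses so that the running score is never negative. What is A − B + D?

9010731

Monotone paths in an n×n grid that stay weakly below the diagonal are counted by C_n; here n = 15. So A = C_15 = 9694845.
Permutations of [n] avoiding any single length-3 pattern are counted by C_n; here n = 13. So B = C_13 = 742900.
Ballot sequences with n votes each where one side never trails are Dyck words, counted by C_n; here n = 11. So D = C_11 = 58786.
A − B + D = 9694845 − 742900 + 58786 = 9010731.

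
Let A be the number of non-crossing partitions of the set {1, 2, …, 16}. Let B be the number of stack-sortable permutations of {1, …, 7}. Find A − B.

The non-crossing partitions of [16] form a lattice of size C_16. So A = C_16 = 35357670.
By Knuth's characterisation, the stack-sortable permutations of length 7 are the 231-avoiders, numbering C_7. So B = C_7 = 429.
A − B = 35357670 − 429 = 35357241.

35357241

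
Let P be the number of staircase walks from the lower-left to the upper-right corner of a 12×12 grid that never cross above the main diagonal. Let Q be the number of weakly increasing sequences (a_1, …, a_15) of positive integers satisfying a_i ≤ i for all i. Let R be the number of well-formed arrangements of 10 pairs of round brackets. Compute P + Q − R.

Sub-diagonal monotone paths from (0,0) to (12,12) biject with Dyck paths of semilength 12, giving C_12. So P = C_12 = 208012.
Such sub-staircase sequences of length n are counted by C_n; here n = 15. So Q = C_15 = 9694845.
A balanced arrangement of 10 bracket pairs is a Dyck word of semilength 10, so the count is C_10. So R = C_10 = 16796.
P + Q − R = 208012 + 9694845 − 16796 = 9886061.

9886061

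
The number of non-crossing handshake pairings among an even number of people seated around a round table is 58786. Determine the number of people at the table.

22

Non-crossing handshake pairings of 2n people are counted by C_n. The Catalan number equal to 58786 is C_11.
So n = 11, and there are 2n = 22 people.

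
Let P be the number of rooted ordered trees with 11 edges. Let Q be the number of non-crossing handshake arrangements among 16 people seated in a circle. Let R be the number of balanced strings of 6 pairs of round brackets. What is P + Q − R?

A rooted plane tree with 11 edges has 12 nodes, and the count is C_11. So P = C_11 = 58786.
Non-crossing handshake pairings of 2n people are counted by C_n; 16 people gives n = 8. So Q = C_8 = 1430.
With 6 pairs the number of balanced bracket strings is the Catalan number C_6. So R = C_6 = 132.
P + Q − R = 58786 + 1430 − 132 = 60084.

60084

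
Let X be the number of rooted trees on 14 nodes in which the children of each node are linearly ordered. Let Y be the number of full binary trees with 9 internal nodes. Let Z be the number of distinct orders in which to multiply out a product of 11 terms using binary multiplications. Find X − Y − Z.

Rooted ordered (plane) trees on m nodes have m−1 edges and are counted by C_{m−1}; m = 14 gives C_13. So X = C_13 = 742900.
Full binary trees with n internal nodes are counted by C_n; here n = 9. So Y = C_9 = 4862.
Ways to associate a product of 11 factors correspond to binary trees on 11 leaves, so the count is C_10. So Z = C_10 = 16796.
X − Y − Z = 742900 − 4862 − 16796 = 721242.

721242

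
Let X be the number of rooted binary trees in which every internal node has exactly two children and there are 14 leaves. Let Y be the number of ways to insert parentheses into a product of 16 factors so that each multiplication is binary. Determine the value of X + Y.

Full binary trees with 14 leaves have 14−1 = 13 internal nodes, so there are C_13 of them. So X = C_13 = 742900.
Ways to associate a product of 16 factors correspond to binary trees on 16 leaves, so the count is C_15. So Y = C_15 = 9694845.
X + Y = 742900 + 9694845 = 10437745.

10437745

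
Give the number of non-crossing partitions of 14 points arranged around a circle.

2674440

The non-crossing partitions of [14] form a lattice of size C_14.
C_14 = 2674440.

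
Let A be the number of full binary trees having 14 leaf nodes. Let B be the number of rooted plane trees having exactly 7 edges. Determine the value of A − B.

Full binary trees with 14 leaves have 14−1 = 13 internal nodes, so there are C_13 of them. So A = C_13 = 742900.
Rooted ordered trees with n edges are counted by C_n; here n = 7. So B = C_7 = 429.
A − B = 742900 − 429 = 742471.

742471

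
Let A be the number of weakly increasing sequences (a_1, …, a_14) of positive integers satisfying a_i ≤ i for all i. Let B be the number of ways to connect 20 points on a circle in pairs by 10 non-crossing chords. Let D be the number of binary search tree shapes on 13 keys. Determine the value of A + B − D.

Such sub-staircase sequences of length n are counted by C_n; here n = 14. So A = C_14 = 2674440.
Non-crossing perfect matchings of 2n points on a circle are counted by C_n; with 20 points, n = 10. So B = C_10 = 16796.
Binary trees (left/right distinguished) on n nodes are counted by C_n; here n = 13. So D = C_13 = 742900.
A + B − D = 2674440 + 16796 − 742900 = 1948336.

1948336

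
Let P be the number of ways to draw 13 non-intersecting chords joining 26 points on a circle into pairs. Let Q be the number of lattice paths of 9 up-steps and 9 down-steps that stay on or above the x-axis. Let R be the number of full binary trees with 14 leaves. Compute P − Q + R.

1480938

Pairing 26 circle points by 13 non-crossing chords gives C_13 matchings. So P = C_13 = 742900.
Dyck paths of semilength n (length 2n) are counted by C_n; here n = 9. So Q = C_9 = 4862.
A full binary tree with L leaves has L−1 internal nodes and is counted by C_{L−1}; L = 14 gives C_13. So R = C_13 = 742900.
P − Q + R = 742900 − 4862 + 742900 = 1480938.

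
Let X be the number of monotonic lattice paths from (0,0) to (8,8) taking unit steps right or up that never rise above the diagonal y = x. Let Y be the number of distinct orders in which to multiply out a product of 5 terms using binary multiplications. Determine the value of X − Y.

1416

Sub-diagonal monotone paths from (0,0) to (8,8) biject with Dyck paths of semilength 8, giving C_8. So X = C_8 = 1430.
Parenthesizations of m factors correspond to full binary trees with m leaves, counted by C_{m−1}; m = 5 gives C_4. So Y = C_4 = 14.
X − Y = 1430 − 14 = 1416.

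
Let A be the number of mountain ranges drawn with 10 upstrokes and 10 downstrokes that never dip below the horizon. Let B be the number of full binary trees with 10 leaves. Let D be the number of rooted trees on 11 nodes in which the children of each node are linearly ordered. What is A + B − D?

A Dyck path with 10 up-steps and 10 down-steps has semilength 10, so there are C_10 of them. So A = C_10 = 16796.
A full binary tree with L leaves has L−1 internal nodes and is counted by C_{L−1}; L = 10 gives C_9. So B = C_9 = 4862.
A rooted plane tree on 11 nodes has 10 edges, and such trees are counted by C_10. So D = C_10 = 16796.
A + B − D = 16796 + 4862 − 16796 = 4862.

4862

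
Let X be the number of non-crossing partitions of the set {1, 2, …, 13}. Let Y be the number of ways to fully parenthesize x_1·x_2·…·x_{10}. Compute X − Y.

Non-crossing partitions of an n-element set are counted by C_n; here n = 13. So X = C_13 = 742900.
Ways to associate a product of 10 factors correspond to binary trees on 10 leaves, so the count is C_9. So Y = C_9 = 4862.
X − Y = 742900 − 4862 = 738038.

738038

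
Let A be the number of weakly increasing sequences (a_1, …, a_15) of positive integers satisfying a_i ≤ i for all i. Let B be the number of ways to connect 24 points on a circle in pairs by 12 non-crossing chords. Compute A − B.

9486833

Weakly increasing sequences with a_i ≤ i biject with Dyck paths of semilength 15, so there are C_15. So A = C_15 = 9694845.
Non-crossing perfect matchings of 2n points on a circle are counted by C_n; with 24 points, n = 12. So B = C_12 = 208012.
A − B = 9694845 − 208012 = 9486833.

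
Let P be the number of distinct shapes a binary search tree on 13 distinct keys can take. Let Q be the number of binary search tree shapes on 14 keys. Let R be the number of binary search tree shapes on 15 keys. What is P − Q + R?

Binary trees (left/right distinguished) on n nodes are counted by C_n; here n = 13. So P = C_13 = 742900.
Rooted binary trees with 14 nodes (each child slot possibly empty) number C_14. So Q = C_14 = 2674440.
There are C_n binary search tree shapes on n keys; with n = 15 that is C_15. So R = C_15 = 9694845.
P − Q + R = 742900 − 2674440 + 9694845 = 7763305.

7763305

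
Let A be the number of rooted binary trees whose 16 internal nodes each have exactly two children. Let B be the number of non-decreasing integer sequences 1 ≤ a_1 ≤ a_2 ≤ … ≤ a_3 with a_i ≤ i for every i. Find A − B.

35357665

Full binary trees with n internal nodes are counted by C_n; here n = 16. So A = C_16 = 35357670.
Such sub-staircase sequences of length n are counted by C_n; here n = 3. So B = C_3 = 5.
A − B = 35357670 − 5 = 35357665.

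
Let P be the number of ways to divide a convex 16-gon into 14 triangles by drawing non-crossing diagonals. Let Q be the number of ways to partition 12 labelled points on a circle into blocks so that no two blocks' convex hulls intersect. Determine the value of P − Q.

The number of triangulations of a 16-gon is the Catalan number C_14 (index = sides − 2). So P = C_14 = 2674440.
The non-crossing partitions of [12] form a lattice of size C_12. So Q = C_12 = 208012.
P − Q = 2674440 − 208012 = 2466428.

2466428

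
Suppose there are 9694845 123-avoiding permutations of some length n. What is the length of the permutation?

Permutations of [n] avoiding a fixed length-3 pattern are counted by C_n. The Catalan number equal to 9694845 is C_15.

15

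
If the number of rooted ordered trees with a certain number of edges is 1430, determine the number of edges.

8

Rooted ordered trees with n edges are counted by C_n. Since C_8 = 1430, the index is 8.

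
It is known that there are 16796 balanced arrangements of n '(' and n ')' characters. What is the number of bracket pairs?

10

Balanced strings of n bracket-pairs are counted by C_n. Since C_10 = 16796, the index is 10.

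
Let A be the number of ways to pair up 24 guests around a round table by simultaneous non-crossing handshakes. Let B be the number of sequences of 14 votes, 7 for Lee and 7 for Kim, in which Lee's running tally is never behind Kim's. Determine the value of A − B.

207583

Non-crossing handshake pairings of 2n people are counted by C_n; 24 people gives n = 12. So A = C_12 = 208012.
Reading a vote for the leader as '(' and for the other as ')' turns such a sequence into a balanced string of 7 pairs, so the count is C_7. So B = C_7 = 429.
A − B = 208012 − 429 = 207583.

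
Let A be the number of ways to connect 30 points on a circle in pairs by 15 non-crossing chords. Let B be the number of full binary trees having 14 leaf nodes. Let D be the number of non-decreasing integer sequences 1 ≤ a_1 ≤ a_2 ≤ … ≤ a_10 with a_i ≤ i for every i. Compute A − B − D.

Non-crossing perfect matchings of 2n points on a circle are counted by C_n; with 30 points, n = 15. So A = C_15 = 9694845.
Full binary trees with 14 leaves have 14−1 = 13 internal nodes, so there are C_13 of them. So B = C_13 = 742900.
Weakly increasing sequences with a_i ≤ i biject with Dyck paths of semilength 10, so there are C_10. So D = C_10 = 16796.
A − B − D = 9694845 − 742900 − 16796 = 8935149.

8935149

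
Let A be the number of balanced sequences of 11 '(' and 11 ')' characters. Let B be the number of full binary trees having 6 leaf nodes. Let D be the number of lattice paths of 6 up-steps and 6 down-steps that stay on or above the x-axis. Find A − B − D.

58612

Balanced strings of n pairs of brackets are counted by C_n; here n = 11. So A = C_11 = 58786.
A full binary tree with L leaves has L−1 internal nodes and is counted by C_{L−1}; L = 6 gives C_5. So B = C_5 = 42.
Dyck paths of semilength n (length 2n) are counted by C_n; here n = 6. So D = C_6 = 132.
A − B − D = 58786 − 42 − 132 = 58612.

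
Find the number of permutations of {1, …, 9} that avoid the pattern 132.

4862

For any fixed pattern of length 3, the pattern-avoiding permutations of [9] number C_9.
C_9 = C_8 · 2(2·8+1)/(8+2) = 1430 · 34/10 = 4862.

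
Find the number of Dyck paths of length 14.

429

A Dyck path with 7 up-steps and 7 down-steps has semilength 7, so there are C_7 of them.
C_7 = C_6 · 2(2·6+1)/(6+2) = 132 · 26/8 = 429.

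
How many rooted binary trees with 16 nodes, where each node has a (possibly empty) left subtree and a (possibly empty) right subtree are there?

Binary trees (left/right distinguished) on n nodes are counted by C_n; here n = 16.
C_16 = C(32,16)/17 = 601080390/17 = 35357670.

35357670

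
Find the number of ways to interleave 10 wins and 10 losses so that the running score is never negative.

Ballot sequences with n votes each where one side never trails are Dyck words, counted by C_n; here n = 10.
C_10 = C(20,10)/11 = 184756/11 = 16796.

16796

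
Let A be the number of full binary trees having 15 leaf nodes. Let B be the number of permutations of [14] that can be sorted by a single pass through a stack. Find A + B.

5348880

Full binary trees with 15 leaves have 15−1 = 14 internal nodes, so there are C_14 of them. So A = C_14 = 2674440.
By Knuth's characterisation, the stack-sortable permutations of length 14 are the 231-avoiders, numbering C_14. So B = C_14 = 2674440.
A + B = 2674440 + 2674440 = 5348880.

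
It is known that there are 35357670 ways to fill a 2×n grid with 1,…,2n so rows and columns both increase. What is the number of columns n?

16

Standard Young tableaux of shape 2×n are counted by C_n, and C_16 = 35357670.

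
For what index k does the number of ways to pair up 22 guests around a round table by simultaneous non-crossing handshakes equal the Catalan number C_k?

11

With 22 = 2·11 people, non-crossing handshake pairings are non-crossing perfect matchings on a circle, counted by C_11.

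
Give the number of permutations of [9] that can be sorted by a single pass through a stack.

4862

By Knuth's characterisation, the stack-sortable permutations of length 9 are the 231-avoiders, numbering C_9.
C_9 = C(18,9)/10 = 48620/10 = 4862.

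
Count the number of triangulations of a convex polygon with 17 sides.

Triangulations of a convex m-gon are counted by C_{m−2}; with m = 17 this is C_15.
C_15 = C_14 · 2(2·14+1)/(14+2) = 2674440 · 58/16 = 9694845.

9694845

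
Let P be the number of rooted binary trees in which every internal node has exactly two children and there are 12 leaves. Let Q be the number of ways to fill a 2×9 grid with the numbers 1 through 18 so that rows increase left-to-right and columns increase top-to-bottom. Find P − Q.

Full binary trees with 12 leaves have 12−1 = 11 internal nodes, so there are C_11 of them. So P = C_11 = 58786.
Standard Young tableaux of shape 2×n are counted by C_n; here n = 9. So Q = C_9 = 4862.
P − Q = 58786 − 4862 = 53924.

53924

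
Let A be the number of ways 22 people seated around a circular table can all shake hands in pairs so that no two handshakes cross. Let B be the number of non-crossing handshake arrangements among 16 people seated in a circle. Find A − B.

Non-crossing handshake pairings of 2n people are counted by C_n; 22 people gives n = 11. So A = C_11 = 58786.
Non-crossing handshake pairings of 2n people are counted by C_n; 16 people gives n = 8. So B = C_8 = 1430.
A − B = 58786 − 1430 = 57356.

57356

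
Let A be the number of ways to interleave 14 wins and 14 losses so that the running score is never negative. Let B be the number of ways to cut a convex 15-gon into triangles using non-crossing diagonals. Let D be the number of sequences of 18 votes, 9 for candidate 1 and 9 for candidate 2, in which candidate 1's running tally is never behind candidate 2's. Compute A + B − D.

3412478

Reading a vote for the leader as '(' and for the other as ')' turns such a sequence into a balanced string of 14 pairs, so the count is C_14. So A = C_14 = 2674440.
The number of triangulations of a 15-gon is the Catalan number C_13 (index = sides − 2). So B = C_13 = 742900.
Reading a vote for the leader as '(' and for the other as ')' turns such a sequence into a balanced string of 9 pairs, so the count is C_9. So D = C_9 = 4862.
A + B − D = 2674440 + 742900 − 4862 = 3412478.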